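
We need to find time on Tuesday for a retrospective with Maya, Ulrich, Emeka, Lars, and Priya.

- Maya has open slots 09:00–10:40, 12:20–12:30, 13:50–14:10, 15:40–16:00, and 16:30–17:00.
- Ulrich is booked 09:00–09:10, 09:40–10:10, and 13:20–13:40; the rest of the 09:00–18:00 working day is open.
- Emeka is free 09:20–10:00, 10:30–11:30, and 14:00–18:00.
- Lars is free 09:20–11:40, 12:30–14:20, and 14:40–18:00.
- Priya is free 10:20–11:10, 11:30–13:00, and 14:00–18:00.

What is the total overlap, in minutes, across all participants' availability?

Ulrich free within 09:00–18:00: 09:10–09:40, 10:10–13:20, 13:40–18:00.
Maya ∩ Ulrich: 09:10–09:40, 10:10–10:40, 12:20–12:30, 13:50–14:10, 15:40–16:00, 16:30–17:00.
Maya ∩ Ulrich ∩ Emeka: 09:20–09:40, 10:30–10:40, 14:00–14:10, 15:40–16:00, 16:30–17:00.
Maya ∩ Ulrich ∩ Emeka ∩ Lars: 09:20–09:40, 10:30–10:40, 14:00–14:10, 15:40–16:00, 16:30–17:00.
Maya ∩ Ulrich ∩ Emeka ∩ Lars ∩ Priya: 10:30–10:40, 14:00–14:10, 15:40–16:00, 16:30–17:00.
Total common minutes: 10 + 10 + 20 + 30 = 70.

70 minutes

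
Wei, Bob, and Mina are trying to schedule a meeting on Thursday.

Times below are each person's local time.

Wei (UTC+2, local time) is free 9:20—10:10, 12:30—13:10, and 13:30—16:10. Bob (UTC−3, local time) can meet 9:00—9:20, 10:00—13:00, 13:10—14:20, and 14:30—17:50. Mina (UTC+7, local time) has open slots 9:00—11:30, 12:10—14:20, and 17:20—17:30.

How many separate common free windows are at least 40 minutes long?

0

Wei → UTC: 07:20–08:10, 10:30–11:10, 11:30–14:10.
Bob → UTC: 12:00–12:20, 13:00–16:00, 16:10–17:20, 17:30–20:50.
Mina → UTC: 02:00–04:30, 05:10–07:20, 10:20–10:30.
Wei ∩ Bob: 12:00–12:20, 13:00–14:10.
Wei ∩ Bob ∩ Mina: (none).
Windows ≥ 40 min: (none).
That's 0 windows.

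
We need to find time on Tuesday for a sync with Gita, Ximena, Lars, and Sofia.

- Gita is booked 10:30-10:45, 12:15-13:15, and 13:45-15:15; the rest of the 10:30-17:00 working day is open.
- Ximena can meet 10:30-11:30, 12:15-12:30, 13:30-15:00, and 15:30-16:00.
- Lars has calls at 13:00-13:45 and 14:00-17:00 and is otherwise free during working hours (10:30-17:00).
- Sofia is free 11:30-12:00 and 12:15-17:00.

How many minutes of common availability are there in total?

0 minutes

Gita free within 10:30–17:00: 10:45–12:15, 13:15–13:45, 15:15–17:00.
Lars free within 10:30–17:00: 10:30–13:00, 13:45–14:00.
Gita ∩ Ximena: 10:45–11:30, 13:30–13:45, 15:30–16:00.
Gita ∩ Ximena ∩ Lars: 10:45–11:30.
Gita ∩ Ximena ∩ Lars ∩ Sofia: (none).
Total common minutes: 0.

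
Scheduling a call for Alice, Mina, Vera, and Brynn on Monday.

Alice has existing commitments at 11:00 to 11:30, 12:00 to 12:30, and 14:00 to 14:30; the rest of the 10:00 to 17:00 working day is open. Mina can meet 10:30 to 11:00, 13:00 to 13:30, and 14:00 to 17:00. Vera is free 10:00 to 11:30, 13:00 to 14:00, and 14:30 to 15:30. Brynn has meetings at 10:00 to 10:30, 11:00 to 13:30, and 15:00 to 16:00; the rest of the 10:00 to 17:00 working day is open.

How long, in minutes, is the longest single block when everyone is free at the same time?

30 minutes

Alice free within 10:00–17:00: 10:00–11:00, 11:30–12:00, 12:30–14:00, 14:30–17:00.
Brynn free within 10:00–17:00: 10:30–11:00, 13:30–15:00, 16:00–17:00.
Alice ∩ Mina: 10:30–11:00, 13:00–13:30, 14:30–17:00.
Alice ∩ Mina ∩ Vera: 10:30–11:00, 13:00–13:30, 14:30–15:30.
Alice ∩ Mina ∩ Vera ∩ Brynn: 10:30–11:00, 14:30–15:00.
Common window lengths: 30, 30 min; longest is 30.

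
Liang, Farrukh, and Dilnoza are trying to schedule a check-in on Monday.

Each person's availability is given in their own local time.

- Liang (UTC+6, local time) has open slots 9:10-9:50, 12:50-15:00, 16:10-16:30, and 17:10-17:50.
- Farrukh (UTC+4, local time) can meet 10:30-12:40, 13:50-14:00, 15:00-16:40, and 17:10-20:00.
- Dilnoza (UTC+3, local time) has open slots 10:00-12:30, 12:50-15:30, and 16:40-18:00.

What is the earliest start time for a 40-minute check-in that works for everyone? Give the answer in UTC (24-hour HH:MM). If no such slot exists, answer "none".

07:00

Liang → UTC: 03:10–03:50, 06:50–09:00, 10:10–10:30, 11:10–11:50.
Farrukh → UTC: 06:30–08:40, 09:50–10:00, 11:00–12:40, 13:10–16:00.
Dilnoza → UTC: 07:00–09:30, 09:50–12:30, 13:40–15:00.
Liang ∩ Farrukh: 06:50–08:40, 11:10–11:50.
Liang ∩ Farrukh ∩ Dilnoza: 07:00–08:40, 11:10–11:50.
Windows ≥ 40 min: 07:00–08:40, 11:10–11:50.
Earliest such window starts at 07:00.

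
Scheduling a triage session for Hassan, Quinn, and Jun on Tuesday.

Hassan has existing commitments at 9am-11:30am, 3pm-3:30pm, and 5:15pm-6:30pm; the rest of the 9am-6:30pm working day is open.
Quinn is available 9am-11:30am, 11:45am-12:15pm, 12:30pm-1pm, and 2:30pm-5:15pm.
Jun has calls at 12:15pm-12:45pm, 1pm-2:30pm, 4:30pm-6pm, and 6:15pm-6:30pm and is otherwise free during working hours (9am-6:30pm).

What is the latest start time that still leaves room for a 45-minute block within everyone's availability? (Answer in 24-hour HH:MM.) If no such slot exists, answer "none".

15:45

Hassan free within 09:00–18:30: 11:30–15:00, 15:30–17:15.
Jun free within 09:00–18:30: 09:00–12:15, 12:45–13:00, 14:30–16:30, 18:00–18:15.
Hassan ∩ Quinn: 11:45–12:15, 12:30–13:00, 14:30–15:00, 15:30–17:15.
Hassan ∩ Quinn ∩ Jun: 11:45–12:15, 12:45–13:00, 14:30–15:00, 15:30–16:30.
Windows ≥ 45 min: 15:30–16:30.
Latest start in the last window 15:30–16:30 is 16:30 − 45 min = 15:45.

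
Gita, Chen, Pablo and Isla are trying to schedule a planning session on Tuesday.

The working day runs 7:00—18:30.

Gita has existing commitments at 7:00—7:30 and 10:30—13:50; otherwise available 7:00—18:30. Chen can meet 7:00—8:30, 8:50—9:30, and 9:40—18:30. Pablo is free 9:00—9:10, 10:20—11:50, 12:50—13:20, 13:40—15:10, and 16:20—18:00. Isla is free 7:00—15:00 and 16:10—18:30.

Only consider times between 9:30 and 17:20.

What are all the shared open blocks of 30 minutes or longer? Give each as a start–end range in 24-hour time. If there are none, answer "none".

Gita free within 07:00–18:30: 07:30–10:30, 13:50–18:30.
Gita ∩ Chen: 07:30–08:30, 08:50–09:30, 09:40–10:30, 13:50–18:30.
Gita ∩ Chen ∩ Pablo: 09:00–09:10, 10:20–10:30, 13:50–15:10, 16:20–18:00.
Gita ∩ Chen ∩ Pablo ∩ Isla: 09:00–09:10, 10:20–10:30, 13:50–15:00, 16:20–18:00.
Restricted to 09:30–17:20: 10:20–10:30, 13:50–15:00, 16:20–17:20.
Windows ≥ 30 min: 13:50–15:00, 16:20–17:20.

13:50–15:00, 16:20–17:20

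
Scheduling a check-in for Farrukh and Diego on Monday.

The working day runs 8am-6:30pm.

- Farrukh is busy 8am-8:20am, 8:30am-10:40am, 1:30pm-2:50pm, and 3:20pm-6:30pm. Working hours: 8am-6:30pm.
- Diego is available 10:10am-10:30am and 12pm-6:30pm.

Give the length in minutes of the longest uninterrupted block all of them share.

Farrukh free within 08:00–18:30: 08:20–08:30, 10:40–13:30, 14:50–15:20.
Farrukh ∩ Diego: 12:00–13:30, 14:50–15:20.
Common window lengths: 90, 30 min; longest is 90.

90 minutes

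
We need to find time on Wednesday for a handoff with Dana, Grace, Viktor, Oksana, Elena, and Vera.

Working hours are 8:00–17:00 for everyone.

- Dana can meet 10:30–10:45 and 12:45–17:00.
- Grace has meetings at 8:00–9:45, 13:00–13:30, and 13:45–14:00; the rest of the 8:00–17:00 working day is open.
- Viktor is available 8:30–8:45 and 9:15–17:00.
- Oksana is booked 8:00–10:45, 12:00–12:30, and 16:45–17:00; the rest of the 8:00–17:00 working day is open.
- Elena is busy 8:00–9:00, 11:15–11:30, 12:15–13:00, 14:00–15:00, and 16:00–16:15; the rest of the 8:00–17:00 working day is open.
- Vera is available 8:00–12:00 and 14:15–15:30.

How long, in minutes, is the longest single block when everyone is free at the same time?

Grace free within 08:00–17:00: 09:45–13:00, 13:30–13:45, 14:00–17:00.
Oksana free within 08:00–17:00: 10:45–12:00, 12:30–16:45.
Elena free within 08:00–17:00: 09:00–11:15, 11:30–12:15, 13:00–14:00, 15:00–16:00, 16:15–17:00.
Dana ∩ Grace: 10:30–10:45, 12:45–13:00, 13:30–13:45, 14:00–17:00.
Dana ∩ Grace ∩ Viktor: 10:30–10:45, 12:45–13:00, 13:30–13:45, 14:00–17:00.
Dana ∩ Grace ∩ Viktor ∩ Oksana: 12:45–13:00, 13:30–13:45, 14:00–16:45.
Dana ∩ Grace ∩ Viktor ∩ Oksana ∩ Elena: 13:30–13:45, 15:00–16:00, 16:15–16:45.
Dana ∩ Grace ∩ Viktor ∩ Oksana ∩ Elena ∩ Vera: 15:00–15:30.
Single common window of 30 minutes.

30 minutes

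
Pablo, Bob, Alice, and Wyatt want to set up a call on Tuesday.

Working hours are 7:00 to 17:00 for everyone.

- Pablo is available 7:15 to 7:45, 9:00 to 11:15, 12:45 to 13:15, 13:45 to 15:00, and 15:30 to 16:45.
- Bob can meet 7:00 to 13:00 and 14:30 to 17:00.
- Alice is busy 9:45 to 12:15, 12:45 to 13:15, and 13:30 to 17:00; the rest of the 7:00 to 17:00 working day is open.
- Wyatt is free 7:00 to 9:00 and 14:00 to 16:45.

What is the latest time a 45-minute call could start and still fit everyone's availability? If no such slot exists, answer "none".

Alice free within 07:00–17:00: 07:00–09:45, 12:15–12:45, 13:15–13:30.
Pablo ∩ Bob: 07:15–07:45, 09:00–11:15, 12:45–13:00, 14:30–15:00, 15:30–16:45.
Pablo ∩ Bob ∩ Alice: 07:15–07:45, 09:00–09:45.
Pablo ∩ Bob ∩ Alice ∩ Wyatt: 07:15–07:45.
Windows ≥ 45 min: (none).

none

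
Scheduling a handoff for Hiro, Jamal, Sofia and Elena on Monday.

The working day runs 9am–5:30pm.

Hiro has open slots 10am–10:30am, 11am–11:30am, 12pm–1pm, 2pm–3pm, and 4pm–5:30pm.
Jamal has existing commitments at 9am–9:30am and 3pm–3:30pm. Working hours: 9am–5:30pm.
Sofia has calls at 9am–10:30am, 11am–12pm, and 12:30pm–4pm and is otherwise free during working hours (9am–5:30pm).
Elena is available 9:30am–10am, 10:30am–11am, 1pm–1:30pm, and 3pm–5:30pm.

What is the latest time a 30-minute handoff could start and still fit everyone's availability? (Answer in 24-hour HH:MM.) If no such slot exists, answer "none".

17:00

Jamal free within 09:00–17:30: 09:30–15:00, 15:30–17:30.
Sofia free within 09:00–17:30: 10:30–11:00, 12:00–12:30, 16:00–17:30.
Hiro ∩ Jamal: 10:00–10:30, 11:00–11:30, 12:00–13:00, 14:00–15:00, 16:00–17:30.
Hiro ∩ Jamal ∩ Sofia: 12:00–12:30, 16:00–17:30.
Hiro ∩ Jamal ∩ Sofia ∩ Elena: 16:00–17:30.
Windows ≥ 30 min: 16:00–17:30.
Latest start in the last window 16:00–17:30 is 17:30 − 30 min = 17:00.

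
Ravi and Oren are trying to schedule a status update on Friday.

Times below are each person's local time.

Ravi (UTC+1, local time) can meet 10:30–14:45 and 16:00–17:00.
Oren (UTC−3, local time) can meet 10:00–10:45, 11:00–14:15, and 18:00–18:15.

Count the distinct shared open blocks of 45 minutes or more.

2

Ravi → UTC: 09:30–13:45, 15:00–16:00.
Oren → UTC: 13:00–13:45, 14:00–17:15, 21:00–21:15.
Ravi ∩ Oren: 13:00–13:45, 15:00–16:00.
Windows ≥ 45 min: 13:00–13:45, 15:00–16:00.
That's 2 windows.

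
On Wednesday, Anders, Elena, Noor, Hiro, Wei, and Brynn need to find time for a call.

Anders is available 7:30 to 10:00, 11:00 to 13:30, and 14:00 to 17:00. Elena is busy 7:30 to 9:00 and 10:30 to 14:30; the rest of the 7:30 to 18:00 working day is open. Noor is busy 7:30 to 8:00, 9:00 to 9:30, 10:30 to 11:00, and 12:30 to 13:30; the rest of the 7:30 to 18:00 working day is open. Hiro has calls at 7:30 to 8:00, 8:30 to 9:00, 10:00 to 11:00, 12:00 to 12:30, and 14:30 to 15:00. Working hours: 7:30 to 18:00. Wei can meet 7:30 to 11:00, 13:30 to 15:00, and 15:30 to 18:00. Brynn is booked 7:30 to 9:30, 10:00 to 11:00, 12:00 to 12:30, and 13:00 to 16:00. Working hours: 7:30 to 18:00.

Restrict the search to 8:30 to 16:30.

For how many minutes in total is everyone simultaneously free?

Elena free within 07:30–18:00: 09:00–10:30, 14:30–18:00.
Noor free within 07:30–18:00: 08:00–09:00, 09:30–10:30, 11:00–12:30, 13:30–18:00.
Hiro free within 07:30–18:00: 08:00–08:30, 09:00–10:00, 11:00–12:00, 12:30–14:30, 15:00–18:00.
Brynn free within 07:30–18:00: 09:30–10:00, 11:00–12:00, 12:30–13:00, 16:00–18:00.
Anders ∩ Elena: 09:00–10:00, 14:30–17:00.
Anders ∩ Elena ∩ Noor: 09:30–10:00, 14:30–17:00.
Anders ∩ Elena ∩ Noor ∩ Hiro: 09:30–10:00, 15:00–17:00.
Anders ∩ Elena ∩ Noor ∩ Hiro ∩ Wei: 09:30–10:00, 15:30–17:00.
Anders ∩ Elena ∩ Noor ∩ Hiro ∩ Wei ∩ Brynn: 09:30–10:00, 16:00–17:00.
Restricted to 08:30–16:30: 09:30–10:00, 16:00–16:30.
Total common minutes: 30 + 30 = 60.

60 minutes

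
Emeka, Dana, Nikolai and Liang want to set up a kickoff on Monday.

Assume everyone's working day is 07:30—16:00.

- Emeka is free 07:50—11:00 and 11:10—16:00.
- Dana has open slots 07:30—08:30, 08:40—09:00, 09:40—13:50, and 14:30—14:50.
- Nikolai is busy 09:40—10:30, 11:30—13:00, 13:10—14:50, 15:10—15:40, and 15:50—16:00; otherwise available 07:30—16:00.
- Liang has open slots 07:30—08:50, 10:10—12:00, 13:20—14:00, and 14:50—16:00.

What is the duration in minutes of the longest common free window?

Nikolai free within 07:30–16:00: 07:30–09:40, 10:30–11:30, 13:00–13:10, 14:50–15:10, 15:40–15:50.
Emeka ∩ Dana: 07:50–08:30, 08:40–09:00, 09:40–11:00, 11:10–13:50, 14:30–14:50.
Emeka ∩ Dana ∩ Nikolai: 07:50–08:30, 08:40–09:00, 10:30–11:00, 11:10–11:30, 13:00–13:10.
Emeka ∩ Dana ∩ Nikolai ∩ Liang: 07:50–08:30, 08:40–08:50, 10:30–11:00, 11:10–11:30.
Common window lengths: 40, 10, 30, 20 min; longest is 40.

40 minutes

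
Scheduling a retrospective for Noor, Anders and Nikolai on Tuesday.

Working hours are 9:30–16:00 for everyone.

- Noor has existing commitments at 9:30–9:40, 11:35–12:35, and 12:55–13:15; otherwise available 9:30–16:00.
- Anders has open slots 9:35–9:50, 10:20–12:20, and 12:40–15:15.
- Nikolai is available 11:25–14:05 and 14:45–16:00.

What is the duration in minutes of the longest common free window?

50 minutes

Noor free within 09:30–16:00: 09:40–11:35, 12:35–12:55, 13:15–16:00.
Noor ∩ Anders: 09:40–09:50, 10:20–11:35, 12:40–12:55, 13:15–15:15.
Noor ∩ Anders ∩ Nikolai: 11:25–11:35, 12:40–12:55, 13:15–14:05, 14:45–15:15.
Common window lengths: 10, 15, 50, 30 min; longest is 50.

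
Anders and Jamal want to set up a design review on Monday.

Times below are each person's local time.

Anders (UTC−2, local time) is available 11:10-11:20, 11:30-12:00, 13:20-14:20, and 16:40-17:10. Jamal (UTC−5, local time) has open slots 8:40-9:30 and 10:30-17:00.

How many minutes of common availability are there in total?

Anders → UTC: 13:10–13:20, 13:30–14:00, 15:20–16:20, 18:40–19:10.
Jamal → UTC: 13:40–14:30, 15:30–22:00.
Anders ∩ Jamal: 13:40–14:00, 15:30–16:20, 18:40–19:10.
Total common minutes: 20 + 50 + 30 = 100.

100 minutes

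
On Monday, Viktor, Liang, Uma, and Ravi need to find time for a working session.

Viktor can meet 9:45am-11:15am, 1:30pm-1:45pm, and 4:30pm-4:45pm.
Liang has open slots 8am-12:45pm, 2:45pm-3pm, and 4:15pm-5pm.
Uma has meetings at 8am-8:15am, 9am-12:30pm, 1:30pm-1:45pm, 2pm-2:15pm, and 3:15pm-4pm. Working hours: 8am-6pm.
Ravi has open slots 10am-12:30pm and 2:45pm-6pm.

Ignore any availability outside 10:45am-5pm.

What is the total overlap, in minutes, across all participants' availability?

15 minutes

Uma free within 08:00–18:00: 08:15–09:00, 12:30–13:30, 13:45–14:00, 14:15–15:15, 16:00–18:00.
Viktor ∩ Liang: 09:45–11:15, 16:30–16:45.
Viktor ∩ Liang ∩ Uma: 16:30–16:45.
Viktor ∩ Liang ∩ Uma ∩ Ravi: 16:30–16:45.
Restricted to 10:45–17:00: 16:30–16:45.
Total common minutes: 15.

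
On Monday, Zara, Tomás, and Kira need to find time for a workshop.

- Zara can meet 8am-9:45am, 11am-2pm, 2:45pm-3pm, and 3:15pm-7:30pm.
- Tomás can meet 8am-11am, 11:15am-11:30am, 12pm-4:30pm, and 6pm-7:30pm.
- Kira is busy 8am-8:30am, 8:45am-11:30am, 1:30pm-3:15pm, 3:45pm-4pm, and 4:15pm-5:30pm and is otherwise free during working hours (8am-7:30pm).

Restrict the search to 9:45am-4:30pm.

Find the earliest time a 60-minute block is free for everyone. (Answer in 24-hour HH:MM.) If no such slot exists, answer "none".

12:00

Kira free within 08:00–19:30: 08:30–08:45, 11:30–13:30, 15:15–15:45, 16:00–16:15, 17:30–19:30.
Zara ∩ Tomás: 08:00–09:45, 11:15–11:30, 12:00–14:00, 14:45–15:00, 15:15–16:30, 18:00–19:30.
Zara ∩ Tomás ∩ Kira: 08:30–08:45, 12:00–13:30, 15:15–15:45, 16:00–16:15, 18:00–19:30.
Restricted to 09:45–16:30: 12:00–13:30, 15:15–15:45, 16:00–16:15.
Windows ≥ 60 min: 12:00–13:30.
Earliest such window starts at 12:00.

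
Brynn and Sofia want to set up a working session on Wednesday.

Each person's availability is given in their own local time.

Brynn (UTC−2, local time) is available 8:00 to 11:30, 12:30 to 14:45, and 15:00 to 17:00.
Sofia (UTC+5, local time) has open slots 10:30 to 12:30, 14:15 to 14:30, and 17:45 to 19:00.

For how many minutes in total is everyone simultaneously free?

Brynn → UTC: 10:00–13:30, 14:30–16:45, 17:00–19:00.
Sofia → UTC: 05:30–07:30, 09:15–09:30, 12:45–14:00.
Brynn ∩ Sofia: 12:45–13:30.
Total common minutes: 45.

45 minutes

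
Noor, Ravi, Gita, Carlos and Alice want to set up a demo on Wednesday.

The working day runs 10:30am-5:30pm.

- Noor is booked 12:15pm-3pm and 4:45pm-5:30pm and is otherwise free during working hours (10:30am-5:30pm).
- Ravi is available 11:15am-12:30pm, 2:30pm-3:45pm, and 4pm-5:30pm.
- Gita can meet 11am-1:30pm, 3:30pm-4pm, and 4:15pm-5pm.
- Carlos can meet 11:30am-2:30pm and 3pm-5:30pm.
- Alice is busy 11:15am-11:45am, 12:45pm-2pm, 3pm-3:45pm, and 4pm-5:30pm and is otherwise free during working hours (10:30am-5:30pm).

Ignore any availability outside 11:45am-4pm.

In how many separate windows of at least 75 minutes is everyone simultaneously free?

Noor free within 10:30–17:30: 10:30–12:15, 15:00–16:45.
Alice free within 10:30–17:30: 10:30–11:15, 11:45–12:45, 14:00–15:00, 15:45–16:00.
Noor ∩ Ravi: 11:15–12:15, 15:00–15:45, 16:00–16:45.
Noor ∩ Ravi ∩ Gita: 11:15–12:15, 15:30–15:45, 16:15–16:45.
Noor ∩ Ravi ∩ Gita ∩ Carlos: 11:30–12:15, 15:30–15:45, 16:15–16:45.
Noor ∩ Ravi ∩ Gita ∩ Carlos ∩ Alice: 11:45–12:15.
Restricted to 11:45–16:00: 11:45–12:15.
Windows ≥ 75 min: (none).
That's 0 windows.

0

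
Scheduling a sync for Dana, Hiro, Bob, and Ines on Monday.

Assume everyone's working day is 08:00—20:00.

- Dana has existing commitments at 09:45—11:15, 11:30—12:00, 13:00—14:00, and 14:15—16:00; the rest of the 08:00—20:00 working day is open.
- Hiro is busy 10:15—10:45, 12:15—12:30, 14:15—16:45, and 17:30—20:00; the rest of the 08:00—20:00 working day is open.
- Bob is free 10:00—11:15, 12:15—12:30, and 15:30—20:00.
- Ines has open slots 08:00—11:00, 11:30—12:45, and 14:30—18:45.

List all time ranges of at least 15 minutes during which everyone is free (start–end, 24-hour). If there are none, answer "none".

16:45–17:30

Dana free within 08:00–20:00: 08:00–09:45, 11:15–11:30, 12:00–13:00, 14:00–14:15, 16:00–20:00.
Hiro free within 08:00–20:00: 08:00–10:15, 10:45–12:15, 12:30–14:15, 16:45–17:30.
Dana ∩ Hiro: 08:00–09:45, 11:15–11:30, 12:00–12:15, 12:30–13:00, 14:00–14:15, 16:45–17:30.
Dana ∩ Hiro ∩ Bob: 16:45–17:30.
Dana ∩ Hiro ∩ Bob ∩ Ines: 16:45–17:30.
Windows ≥ 15 min: 16:45–17:30.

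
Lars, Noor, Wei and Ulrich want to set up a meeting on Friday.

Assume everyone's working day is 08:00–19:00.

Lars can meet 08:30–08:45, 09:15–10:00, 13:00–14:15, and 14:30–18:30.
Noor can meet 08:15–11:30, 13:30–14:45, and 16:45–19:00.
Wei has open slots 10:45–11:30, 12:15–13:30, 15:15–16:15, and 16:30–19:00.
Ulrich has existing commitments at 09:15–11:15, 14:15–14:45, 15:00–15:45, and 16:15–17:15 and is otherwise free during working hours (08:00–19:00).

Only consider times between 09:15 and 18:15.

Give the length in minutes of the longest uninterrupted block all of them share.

Ulrich free within 08:00–19:00: 08:00–09:15, 11:15–14:15, 14:45–15:00, 15:45–16:15, 17:15–19:00.
Lars ∩ Noor: 08:30–08:45, 09:15–10:00, 13:30–14:15, 14:30–14:45, 16:45–18:30.
Lars ∩ Noor ∩ Wei: 16:45–18:30.
Lars ∩ Noor ∩ Wei ∩ Ulrich: 17:15–18:30.
Restricted to 09:15–18:15: 17:15–18:15.
Single common window of 60 minutes.

60 minutes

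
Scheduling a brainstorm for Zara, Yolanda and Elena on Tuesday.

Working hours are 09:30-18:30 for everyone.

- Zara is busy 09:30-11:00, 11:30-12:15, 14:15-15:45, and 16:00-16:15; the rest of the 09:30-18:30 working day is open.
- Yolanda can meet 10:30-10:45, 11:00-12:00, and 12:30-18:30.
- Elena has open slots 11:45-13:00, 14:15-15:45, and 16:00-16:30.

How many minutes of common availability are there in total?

Zara free within 09:30–18:30: 11:00–11:30, 12:15–14:15, 15:45–16:00, 16:15–18:30.
Zara ∩ Yolanda: 11:00–11:30, 12:30–14:15, 15:45–16:00, 16:15–18:30.
Zara ∩ Yolanda ∩ Elena: 12:30–13:00, 16:15–16:30.
Total common minutes: 30 + 15 = 45.

45 minutes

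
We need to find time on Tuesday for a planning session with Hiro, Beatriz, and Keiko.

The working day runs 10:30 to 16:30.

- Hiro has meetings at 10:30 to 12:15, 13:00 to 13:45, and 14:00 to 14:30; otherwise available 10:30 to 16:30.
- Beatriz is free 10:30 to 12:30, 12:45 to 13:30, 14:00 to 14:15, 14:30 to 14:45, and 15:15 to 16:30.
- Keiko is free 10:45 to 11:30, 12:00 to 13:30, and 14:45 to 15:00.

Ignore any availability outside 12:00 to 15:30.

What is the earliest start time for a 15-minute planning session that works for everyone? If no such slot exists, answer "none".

12:15

Hiro free within 10:30–16:30: 12:15–13:00, 13:45–14:00, 14:30–16:30.
Hiro ∩ Beatriz: 12:15–12:30, 12:45–13:00, 14:30–14:45, 15:15–16:30.
Hiro ∩ Beatriz ∩ Keiko: 12:15–12:30, 12:45–13:00.
Restricted to 12:00–15:30: 12:15–12:30, 12:45–13:00.
Windows ≥ 15 min: 12:15–12:30, 12:45–13:00.
Earliest such window starts at 12:15.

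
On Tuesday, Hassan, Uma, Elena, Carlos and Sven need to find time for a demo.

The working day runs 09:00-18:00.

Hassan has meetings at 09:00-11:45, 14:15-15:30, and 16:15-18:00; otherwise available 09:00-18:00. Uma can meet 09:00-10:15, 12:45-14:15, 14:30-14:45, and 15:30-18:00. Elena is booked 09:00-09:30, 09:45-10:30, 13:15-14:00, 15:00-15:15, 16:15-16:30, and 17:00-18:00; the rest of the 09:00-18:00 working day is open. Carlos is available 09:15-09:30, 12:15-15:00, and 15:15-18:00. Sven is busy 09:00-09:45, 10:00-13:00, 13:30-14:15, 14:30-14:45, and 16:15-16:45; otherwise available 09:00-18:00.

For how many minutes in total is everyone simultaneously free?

Hassan free within 09:00–18:00: 11:45–14:15, 15:30–16:15.
Elena free within 09:00–18:00: 09:30–09:45, 10:30–13:15, 14:00–15:00, 15:15–16:15, 16:30–17:00.
Sven free within 09:00–18:00: 09:45–10:00, 13:00–13:30, 14:15–14:30, 14:45–16:15, 16:45–18:00.
Hassan ∩ Uma: 12:45–14:15, 15:30–16:15.
Hassan ∩ Uma ∩ Elena: 12:45–13:15, 14:00–14:15, 15:30–16:15.
Hassan ∩ Uma ∩ Elena ∩ Carlos: 12:45–13:15, 14:00–14:15, 15:30–16:15.
Hassan ∩ Uma ∩ Elena ∩ Carlos ∩ Sven: 13:00–13:15, 15:30–16:15.
Total common minutes: 15 + 45 = 60.

60 minutes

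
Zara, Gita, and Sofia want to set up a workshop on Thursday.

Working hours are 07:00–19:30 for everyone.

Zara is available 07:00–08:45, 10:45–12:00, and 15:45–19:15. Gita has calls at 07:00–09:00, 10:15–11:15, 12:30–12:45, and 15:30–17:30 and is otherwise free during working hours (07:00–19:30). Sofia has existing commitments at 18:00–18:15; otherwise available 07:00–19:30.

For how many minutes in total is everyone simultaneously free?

135 minutes

Gita free within 07:00–19:30: 09:00–10:15, 11:15–12:30, 12:45–15:30, 17:30–19:30.
Sofia free within 07:00–19:30: 07:00–18:00, 18:15–19:30.
Zara ∩ Gita: 11:15–12:00, 17:30–19:15.
Zara ∩ Gita ∩ Sofia: 11:15–12:00, 17:30–18:00, 18:15–19:15.
Total common minutes: 45 + 30 + 60 = 135.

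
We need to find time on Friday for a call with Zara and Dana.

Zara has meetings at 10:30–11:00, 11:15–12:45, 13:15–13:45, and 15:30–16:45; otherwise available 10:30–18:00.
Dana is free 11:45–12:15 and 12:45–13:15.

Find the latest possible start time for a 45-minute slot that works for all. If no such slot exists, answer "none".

none

Zara free within 10:30–18:00: 11:00–11:15, 12:45–13:15, 13:45–15:30, 16:45–18:00.
Zara ∩ Dana: 12:45–13:15.
Windows ≥ 45 min: (none).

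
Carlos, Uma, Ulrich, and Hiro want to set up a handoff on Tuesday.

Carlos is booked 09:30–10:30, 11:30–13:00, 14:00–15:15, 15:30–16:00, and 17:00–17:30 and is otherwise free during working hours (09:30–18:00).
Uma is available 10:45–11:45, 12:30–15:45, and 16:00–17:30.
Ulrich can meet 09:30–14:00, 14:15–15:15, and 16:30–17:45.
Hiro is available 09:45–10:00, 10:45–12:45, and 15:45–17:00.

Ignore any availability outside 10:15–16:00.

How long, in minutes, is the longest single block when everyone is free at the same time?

45 minutes

Carlos free within 09:30–18:00: 10:30–11:30, 13:00–14:00, 15:15–15:30, 16:00–17:00, 17:30–18:00.
Carlos ∩ Uma: 10:45–11:30, 13:00–14:00, 15:15–15:30, 16:00–17:00.
Carlos ∩ Uma ∩ Ulrich: 10:45–11:30, 13:00–14:00, 16:30–17:00.
Carlos ∩ Uma ∩ Ulrich ∩ Hiro: 10:45–11:30, 16:30–17:00.
Restricted to 10:15–16:00: 10:45–11:30.
Single common window of 45 minutes.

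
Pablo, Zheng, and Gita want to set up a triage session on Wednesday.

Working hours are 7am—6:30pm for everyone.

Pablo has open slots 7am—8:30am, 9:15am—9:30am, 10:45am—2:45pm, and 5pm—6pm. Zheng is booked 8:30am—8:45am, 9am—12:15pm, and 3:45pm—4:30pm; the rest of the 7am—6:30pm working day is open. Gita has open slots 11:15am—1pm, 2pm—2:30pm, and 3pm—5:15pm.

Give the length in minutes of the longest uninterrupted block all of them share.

Zheng free within 07:00–18:30: 07:00–08:30, 08:45–09:00, 12:15–15:45, 16:30–18:30.
Pablo ∩ Zheng: 07:00–08:30, 12:15–14:45, 17:00–18:00.
Pablo ∩ Zheng ∩ Gita: 12:15–13:00, 14:00–14:30, 17:00–17:15.
Common window lengths: 45, 30, 15 min; longest is 45.

45 minutes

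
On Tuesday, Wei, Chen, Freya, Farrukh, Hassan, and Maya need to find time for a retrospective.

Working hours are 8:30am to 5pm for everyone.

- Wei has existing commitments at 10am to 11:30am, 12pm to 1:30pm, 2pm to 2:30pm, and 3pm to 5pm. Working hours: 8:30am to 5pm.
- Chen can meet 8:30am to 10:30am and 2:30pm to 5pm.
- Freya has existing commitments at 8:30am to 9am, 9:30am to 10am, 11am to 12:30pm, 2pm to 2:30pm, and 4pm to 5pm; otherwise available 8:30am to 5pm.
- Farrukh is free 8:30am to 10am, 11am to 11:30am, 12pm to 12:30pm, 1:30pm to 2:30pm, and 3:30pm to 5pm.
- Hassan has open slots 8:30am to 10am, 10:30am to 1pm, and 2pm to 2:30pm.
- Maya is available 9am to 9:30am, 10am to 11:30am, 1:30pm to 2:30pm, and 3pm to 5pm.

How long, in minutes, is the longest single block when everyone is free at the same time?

30 minutes

Wei free within 08:30–17:00: 08:30–10:00, 11:30–12:00, 13:30–14:00, 14:30–15:00.
Freya free within 08:30–17:00: 09:00–09:30, 10:00–11:00, 12:30–14:00, 14:30–16:00.
Wei ∩ Chen: 08:30–10:00, 14:30–15:00.
Wei ∩ Chen ∩ Freya: 09:00–09:30, 14:30–15:00.
Wei ∩ Chen ∩ Freya ∩ Farrukh: 09:00–09:30.
Wei ∩ Chen ∩ Freya ∩ Farrukh ∩ Hassan: 09:00–09:30.
Wei ∩ Chen ∩ Freya ∩ Farrukh ∩ Hassan ∩ Maya: 09:00–09:30.
Single common window of 30 minutes.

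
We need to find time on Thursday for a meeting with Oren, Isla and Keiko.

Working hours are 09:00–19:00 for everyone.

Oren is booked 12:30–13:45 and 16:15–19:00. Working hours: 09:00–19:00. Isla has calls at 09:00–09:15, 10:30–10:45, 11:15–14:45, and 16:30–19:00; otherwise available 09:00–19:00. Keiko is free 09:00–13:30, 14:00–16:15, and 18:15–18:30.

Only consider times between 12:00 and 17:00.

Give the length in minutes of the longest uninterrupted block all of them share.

90 minutes

Oren free within 09:00–19:00: 09:00–12:30, 13:45–16:15.
Isla free within 09:00–19:00: 09:15–10:30, 10:45–11:15, 14:45–16:30.
Oren ∩ Isla: 09:15–10:30, 10:45–11:15, 14:45–16:15.
Oren ∩ Isla ∩ Keiko: 09:15–10:30, 10:45–11:15, 14:45–16:15.
Restricted to 12:00–17:00: 14:45–16:15.
Single common window of 90 minutes.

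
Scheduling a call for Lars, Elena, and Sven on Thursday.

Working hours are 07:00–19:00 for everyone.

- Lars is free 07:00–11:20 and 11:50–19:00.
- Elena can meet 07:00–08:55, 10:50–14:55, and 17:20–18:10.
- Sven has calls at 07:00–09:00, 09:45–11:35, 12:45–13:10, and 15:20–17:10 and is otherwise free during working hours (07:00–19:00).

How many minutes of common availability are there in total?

Sven free within 07:00–19:00: 09:00–09:45, 11:35–12:45, 13:10–15:20, 17:10–19:00.
Lars ∩ Elena: 07:00–08:55, 10:50–11:20, 11:50–14:55, 17:20–18:10.
Lars ∩ Elena ∩ Sven: 11:50–12:45, 13:10–14:55, 17:20–18:10.
Total common minutes: 55 + 105 + 50 = 210.

210 minutes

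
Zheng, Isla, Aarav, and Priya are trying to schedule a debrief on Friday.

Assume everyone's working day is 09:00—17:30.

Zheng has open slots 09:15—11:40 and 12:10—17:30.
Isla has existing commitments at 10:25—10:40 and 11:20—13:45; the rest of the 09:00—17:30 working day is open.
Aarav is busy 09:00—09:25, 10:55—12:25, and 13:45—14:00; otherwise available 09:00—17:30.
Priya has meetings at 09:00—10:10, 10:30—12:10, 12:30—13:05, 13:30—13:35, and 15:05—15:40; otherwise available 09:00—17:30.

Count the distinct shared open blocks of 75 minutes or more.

Isla free within 09:00–17:30: 09:00–10:25, 10:40–11:20, 13:45–17:30.
Aarav free within 09:00–17:30: 09:25–10:55, 12:25–13:45, 14:00–17:30.
Priya free within 09:00–17:30: 10:10–10:30, 12:10–12:30, 13:05–13:30, 13:35–15:05, 15:40–17:30.
Zheng ∩ Isla: 09:15–10:25, 10:40–11:20, 13:45–17:30.
Zheng ∩ Isla ∩ Aarav: 09:25–10:25, 10:40–10:55, 14:00–17:30.
Zheng ∩ Isla ∩ Aarav ∩ Priya: 10:10–10:25, 14:00–15:05, 15:40–17:30.
Windows ≥ 75 min: 15:40–17:30.
That's 1 window.

1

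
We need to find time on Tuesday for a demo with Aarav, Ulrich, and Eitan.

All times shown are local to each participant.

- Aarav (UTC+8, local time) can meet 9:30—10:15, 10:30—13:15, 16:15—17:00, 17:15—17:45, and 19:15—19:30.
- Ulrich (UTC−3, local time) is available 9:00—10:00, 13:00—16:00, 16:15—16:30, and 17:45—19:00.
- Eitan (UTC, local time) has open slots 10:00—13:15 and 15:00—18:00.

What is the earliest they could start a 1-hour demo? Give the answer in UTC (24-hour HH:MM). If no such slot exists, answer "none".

none

Aarav → UTC: 01:30–02:15, 02:30–05:15, 08:15–09:00, 09:15–09:45, 11:15–11:30.
Ulrich → UTC: 12:00–13:00, 16:00–19:00, 19:15–19:30, 20:45–22:00.
Eitan → UTC: 10:00–13:15, 15:00–18:00.
Aarav ∩ Ulrich: (none).
Aarav ∩ Ulrich ∩ Eitan: (none).
Windows ≥ 60 min: (none).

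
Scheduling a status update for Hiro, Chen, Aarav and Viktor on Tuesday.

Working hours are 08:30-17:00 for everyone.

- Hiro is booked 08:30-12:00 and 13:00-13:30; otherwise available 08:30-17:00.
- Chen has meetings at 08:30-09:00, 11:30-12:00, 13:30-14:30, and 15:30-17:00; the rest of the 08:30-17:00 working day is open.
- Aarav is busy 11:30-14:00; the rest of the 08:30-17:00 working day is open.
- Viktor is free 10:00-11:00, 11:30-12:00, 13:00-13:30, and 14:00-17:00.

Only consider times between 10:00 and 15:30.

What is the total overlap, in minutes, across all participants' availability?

Hiro free within 08:30–17:00: 12:00–13:00, 13:30–17:00.
Chen free within 08:30–17:00: 09:00–11:30, 12:00–13:30, 14:30–15:30.
Aarav free within 08:30–17:00: 08:30–11:30, 14:00–17:00.
Hiro ∩ Chen: 12:00–13:00, 14:30–15:30.
Hiro ∩ Chen ∩ Aarav: 14:30–15:30.
Hiro ∩ Chen ∩ Aarav ∩ Viktor: 14:30–15:30.
Restricted to 10:00–15:30: 14:30–15:30.
Total common minutes: 60.

60 minutes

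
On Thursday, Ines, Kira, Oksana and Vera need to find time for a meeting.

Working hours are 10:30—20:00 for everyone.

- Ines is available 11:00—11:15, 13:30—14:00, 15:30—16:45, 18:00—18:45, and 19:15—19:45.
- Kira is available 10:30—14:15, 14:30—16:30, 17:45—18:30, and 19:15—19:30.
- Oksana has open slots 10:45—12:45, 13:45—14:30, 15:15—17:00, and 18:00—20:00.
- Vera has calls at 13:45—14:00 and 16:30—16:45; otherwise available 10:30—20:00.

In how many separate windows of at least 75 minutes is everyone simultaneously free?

0

Vera free within 10:30–20:00: 10:30–13:45, 14:00–16:30, 16:45–20:00.
Ines ∩ Kira: 11:00–11:15, 13:30–14:00, 15:30–16:30, 18:00–18:30, 19:15–19:30.
Ines ∩ Kira ∩ Oksana: 11:00–11:15, 13:45–14:00, 15:30–16:30, 18:00–18:30, 19:15–19:30.
Ines ∩ Kira ∩ Oksana ∩ Vera: 11:00–11:15, 15:30–16:30, 18:00–18:30, 19:15–19:30.
Windows ≥ 75 min: (none).
That's 0 windows.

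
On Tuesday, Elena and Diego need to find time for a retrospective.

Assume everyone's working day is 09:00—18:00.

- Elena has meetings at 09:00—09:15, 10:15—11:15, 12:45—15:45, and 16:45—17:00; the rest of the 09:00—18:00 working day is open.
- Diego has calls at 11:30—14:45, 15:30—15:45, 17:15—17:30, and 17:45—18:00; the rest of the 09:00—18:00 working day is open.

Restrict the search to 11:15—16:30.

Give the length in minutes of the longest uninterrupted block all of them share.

45 minutes

Elena free within 09:00–18:00: 09:15–10:15, 11:15–12:45, 15:45–16:45, 17:00–18:00.
Diego free within 09:00–18:00: 09:00–11:30, 14:45–15:30, 15:45–17:15, 17:30–17:45.
Elena ∩ Diego: 09:15–10:15, 11:15–11:30, 15:45–16:45, 17:00–17:15, 17:30–17:45.
Restricted to 11:15–16:30: 11:15–11:30, 15:45–16:30.
Common window lengths: 15, 45 min; longest is 45.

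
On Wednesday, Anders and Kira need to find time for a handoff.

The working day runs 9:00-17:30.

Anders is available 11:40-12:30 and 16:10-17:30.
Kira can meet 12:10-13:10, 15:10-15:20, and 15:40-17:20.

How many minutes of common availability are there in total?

Anders ∩ Kira: 12:10–12:30, 16:10–17:20.
Total common minutes: 20 + 70 = 90.

90 minutes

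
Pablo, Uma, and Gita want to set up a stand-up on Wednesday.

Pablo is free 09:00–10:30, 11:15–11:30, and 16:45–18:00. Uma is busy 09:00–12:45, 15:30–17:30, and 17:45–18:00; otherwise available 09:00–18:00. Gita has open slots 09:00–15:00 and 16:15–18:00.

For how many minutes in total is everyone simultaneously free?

15 minutes

Uma free within 09:00–18:00: 12:45–15:30, 17:30–17:45.
Pablo ∩ Uma: 17:30–17:45.
Pablo ∩ Uma ∩ Gita: 17:30–17:45.
Total common minutes: 15.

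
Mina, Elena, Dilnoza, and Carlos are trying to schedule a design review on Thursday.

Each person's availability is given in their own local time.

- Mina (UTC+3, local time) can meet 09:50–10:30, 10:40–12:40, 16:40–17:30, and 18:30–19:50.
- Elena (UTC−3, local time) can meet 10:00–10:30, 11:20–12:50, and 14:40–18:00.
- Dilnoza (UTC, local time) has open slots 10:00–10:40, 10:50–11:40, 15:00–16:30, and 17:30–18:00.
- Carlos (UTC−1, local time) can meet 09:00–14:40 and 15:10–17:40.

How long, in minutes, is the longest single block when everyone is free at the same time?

Mina → UTC: 06:50–07:30, 07:40–09:40, 13:40–14:30, 15:30–16:50.
Elena → UTC: 13:00–13:30, 14:20–15:50, 17:40–21:00.
Dilnoza → UTC: 10:00–10:40, 10:50–11:40, 15:00–16:30, 17:30–18:00.
Carlos → UTC: 10:00–15:40, 16:10–18:40.
Mina ∩ Elena: 14:20–14:30, 15:30–15:50.
Mina ∩ Elena ∩ Dilnoza: 15:30–15:50.
Mina ∩ Elena ∩ Dilnoza ∩ Carlos: 15:30–15:40.
Single common window of 10 minutes.

10 minutes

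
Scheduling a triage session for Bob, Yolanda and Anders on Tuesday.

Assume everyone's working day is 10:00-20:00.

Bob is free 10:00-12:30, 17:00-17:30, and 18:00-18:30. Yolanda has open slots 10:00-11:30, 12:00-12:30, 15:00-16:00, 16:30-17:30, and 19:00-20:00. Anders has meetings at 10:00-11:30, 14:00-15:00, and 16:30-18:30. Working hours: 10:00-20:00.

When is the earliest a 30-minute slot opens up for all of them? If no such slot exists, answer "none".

Anders free within 10:00–20:00: 11:30–14:00, 15:00–16:30, 18:30–20:00.
Bob ∩ Yolanda: 10:00–11:30, 12:00–12:30, 17:00–17:30.
Bob ∩ Yolanda ∩ Anders: 12:00–12:30.
Windows ≥ 30 min: 12:00–12:30.
Earliest such window starts at 12:00.

12:00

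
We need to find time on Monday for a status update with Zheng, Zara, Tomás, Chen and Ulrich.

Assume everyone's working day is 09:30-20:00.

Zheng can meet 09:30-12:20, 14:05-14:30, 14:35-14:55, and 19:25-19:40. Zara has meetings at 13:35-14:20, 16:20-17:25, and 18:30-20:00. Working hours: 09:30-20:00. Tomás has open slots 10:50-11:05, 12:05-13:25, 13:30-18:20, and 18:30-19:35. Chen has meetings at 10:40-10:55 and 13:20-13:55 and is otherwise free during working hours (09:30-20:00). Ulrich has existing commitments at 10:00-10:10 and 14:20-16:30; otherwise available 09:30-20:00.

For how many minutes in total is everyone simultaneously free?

25 minutes

Zara free within 09:30–20:00: 09:30–13:35, 14:20–16:20, 17:25–18:30.
Chen free within 09:30–20:00: 09:30–10:40, 10:55–13:20, 13:55–20:00.
Ulrich free within 09:30–20:00: 09:30–10:00, 10:10–14:20, 16:30–20:00.
Zheng ∩ Zara: 09:30–12:20, 14:20–14:30, 14:35–14:55.
Zheng ∩ Zara ∩ Tomás: 10:50–11:05, 12:05–12:20, 14:20–14:30, 14:35–14:55.
Zheng ∩ Zara ∩ Tomás ∩ Chen: 10:55–11:05, 12:05–12:20, 14:20–14:30, 14:35–14:55.
Zheng ∩ Zara ∩ Tomás ∩ Chen ∩ Ulrich: 10:55–11:05, 12:05–12:20.
Total common minutes: 10 + 15 = 25.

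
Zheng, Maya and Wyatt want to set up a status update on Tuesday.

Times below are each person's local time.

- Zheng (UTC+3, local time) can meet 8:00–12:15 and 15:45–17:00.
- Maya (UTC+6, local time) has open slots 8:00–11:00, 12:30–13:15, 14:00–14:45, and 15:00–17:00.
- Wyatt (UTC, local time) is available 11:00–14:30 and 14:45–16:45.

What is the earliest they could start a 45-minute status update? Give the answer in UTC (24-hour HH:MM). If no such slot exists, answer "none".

none

Zheng → UTC: 05:00–09:15, 12:45–14:00.
Maya → UTC: 02:00–05:00, 06:30–07:15, 08:00–08:45, 09:00–11:00.
Wyatt → UTC: 11:00–14:30, 14:45–16:45.
Zheng ∩ Maya: 06:30–07:15, 08:00–08:45, 09:00–09:15.
Zheng ∩ Maya ∩ Wyatt: (none).
Windows ≥ 45 min: (none).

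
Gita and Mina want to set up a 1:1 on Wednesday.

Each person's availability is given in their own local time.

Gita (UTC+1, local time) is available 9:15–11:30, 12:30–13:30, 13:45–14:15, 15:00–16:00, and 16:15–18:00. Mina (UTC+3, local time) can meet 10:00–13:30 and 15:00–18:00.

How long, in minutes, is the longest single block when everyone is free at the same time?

Gita → UTC: 08:15–10:30, 11:30–12:30, 12:45–13:15, 14:00–15:00, 15:15–17:00.
Mina → UTC: 07:00–10:30, 12:00–15:00.
Gita ∩ Mina: 08:15–10:30, 12:00–12:30, 12:45–13:15, 14:00–15:00.
Common window lengths: 135, 30, 30, 60 min; longest is 135.

135 minutes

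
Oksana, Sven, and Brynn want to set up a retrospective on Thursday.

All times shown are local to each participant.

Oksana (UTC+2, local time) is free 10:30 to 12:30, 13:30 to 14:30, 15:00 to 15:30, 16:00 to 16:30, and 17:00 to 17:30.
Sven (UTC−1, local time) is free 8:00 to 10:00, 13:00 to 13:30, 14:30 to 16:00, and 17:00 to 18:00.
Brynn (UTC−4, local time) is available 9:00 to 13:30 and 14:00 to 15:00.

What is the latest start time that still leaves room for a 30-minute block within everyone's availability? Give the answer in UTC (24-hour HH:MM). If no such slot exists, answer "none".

14:00

Oksana → UTC: 08:30–10:30, 11:30–12:30, 13:00–13:30, 14:00–14:30, 15:00–15:30.
Sven → UTC: 09:00–11:00, 14:00–14:30, 15:30–17:00, 18:00–19:00.
Brynn → UTC: 13:00–17:30, 18:00–19:00.
Oksana ∩ Sven: 09:00–10:30, 14:00–14:30.
Oksana ∩ Sven ∩ Brynn: 14:00–14:30.
Windows ≥ 30 min: 14:00–14:30.
Latest start in the last window 14:00–14:30 is 14:30 − 30 min = 14:00.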